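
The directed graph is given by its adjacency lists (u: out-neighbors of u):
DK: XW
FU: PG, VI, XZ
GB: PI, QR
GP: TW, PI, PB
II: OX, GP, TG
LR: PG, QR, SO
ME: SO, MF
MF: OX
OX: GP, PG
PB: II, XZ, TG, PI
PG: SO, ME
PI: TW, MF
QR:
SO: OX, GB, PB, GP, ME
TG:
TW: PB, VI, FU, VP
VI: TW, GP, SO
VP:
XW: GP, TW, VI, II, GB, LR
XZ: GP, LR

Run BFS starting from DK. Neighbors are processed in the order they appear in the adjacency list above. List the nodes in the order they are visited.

DK → XW → GP → TW → VI → II → GB → LR → PI → PB → FU → VP → SO → OX → TG → QR → PG → MF → XZ → ME

Visit DK; enqueue XW → queue [XW]
Visit XW; enqueue GP, TW, VI, II, GB, LR → queue [GP, TW, VI, II, GB, LR]
Visit GP; enqueue PI, PB → queue [TW, VI, II, GB, LR, PI, PB]
Visit TW; enqueue FU, VP → queue [VI, II, GB, LR, PI, PB, FU, VP]
Visit VI; enqueue SO → queue [II, GB, LR, PI, PB, FU, VP, SO]
Visit II; enqueue OX, TG → queue [GB, LR, PI, PB, FU, VP, SO, OX, TG]
Visit GB; enqueue QR → queue [LR, PI, PB, FU, VP, SO, OX, TG, QR]
Visit LR; enqueue PG → queue [PI, PB, FU, VP, SO, OX, TG, QR, PG]
Visit PI; enqueue MF → queue [PB, FU, VP, SO, OX, TG, QR, PG, MF]
Visit PB; enqueue XZ → queue [FU, VP, SO, OX, TG, QR, PG, MF, XZ]
Visit FU → queue [VP, SO, OX, TG, QR, PG, MF, XZ]
Visit VP → queue [SO, OX, TG, QR, PG, MF, XZ]
Visit SO; enqueue ME → queue [OX, TG, QR, PG, MF, XZ, ME]
Visit OX → queue [TG, QR, PG, MF, XZ, ME]
Visit TG → queue [QR, PG, MF, XZ, ME]
Visit QR → queue [PG, MF, XZ, ME]
Visit PG → queue [MF, XZ, ME]
Visit MF → queue [XZ, ME]
Visit XZ → queue [ME]
Visit ME → queue []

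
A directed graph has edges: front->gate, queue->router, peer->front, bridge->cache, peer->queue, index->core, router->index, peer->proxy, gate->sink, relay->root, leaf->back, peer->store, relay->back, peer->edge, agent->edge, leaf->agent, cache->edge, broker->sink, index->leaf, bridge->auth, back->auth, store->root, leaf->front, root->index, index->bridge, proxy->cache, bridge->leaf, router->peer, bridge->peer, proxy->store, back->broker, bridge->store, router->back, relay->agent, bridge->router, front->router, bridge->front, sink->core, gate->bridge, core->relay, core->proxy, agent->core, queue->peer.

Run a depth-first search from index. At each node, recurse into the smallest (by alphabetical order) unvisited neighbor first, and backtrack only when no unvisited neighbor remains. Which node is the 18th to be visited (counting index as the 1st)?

peer

Visit index
index → bridge
bridge → auth
bridge → cache
cache → edge
bridge → front
front → gate
gate → sink
sink → core
core → proxy
proxy → store
store → root
core → relay
relay → agent
relay → back
back → broker
front → router
router → peer
peer → queue
bridge → leaf

Visit order: index, bridge, auth, cache, edge, front, gate, sink, core, proxy, store, root, relay, agent, back, broker, router, peer, queue, leaf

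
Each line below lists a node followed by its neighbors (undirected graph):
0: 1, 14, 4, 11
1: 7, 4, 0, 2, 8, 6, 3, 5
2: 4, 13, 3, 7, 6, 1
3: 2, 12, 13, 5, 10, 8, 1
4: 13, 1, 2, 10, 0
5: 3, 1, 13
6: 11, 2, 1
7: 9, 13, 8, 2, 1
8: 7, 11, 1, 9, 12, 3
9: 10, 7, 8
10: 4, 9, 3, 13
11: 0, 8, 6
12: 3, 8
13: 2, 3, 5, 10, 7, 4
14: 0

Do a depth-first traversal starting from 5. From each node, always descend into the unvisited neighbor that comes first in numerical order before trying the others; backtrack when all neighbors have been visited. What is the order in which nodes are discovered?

Visit 5
5 → 1
1 → 0
0 → 4
4 → 2
2 → 3
3 → 8
8 → 7
7 → 9
9 → 10
10 → 13
8 → 11
11 → 6
8 → 12
0 → 14

5 -> 1 -> 0 -> 4 -> 2 -> 3 -> 8 -> 7 -> 9 -> 10 -> 13 -> 11 -> 6 -> 12 -> 14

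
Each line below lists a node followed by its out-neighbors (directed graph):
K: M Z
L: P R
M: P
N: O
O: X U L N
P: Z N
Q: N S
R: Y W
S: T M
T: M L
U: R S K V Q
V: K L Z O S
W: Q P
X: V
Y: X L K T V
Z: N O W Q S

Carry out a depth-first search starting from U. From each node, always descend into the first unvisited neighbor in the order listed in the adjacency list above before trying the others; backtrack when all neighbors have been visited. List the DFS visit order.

Visit U
U → R
R → Y
Y → X
X → V
V → K
K → M
M → P
P → Z
Z → N
N → O
O → L
Z → W
W → Q
Q → S
S → T

U R Y X V K M P Z N O L W Q S T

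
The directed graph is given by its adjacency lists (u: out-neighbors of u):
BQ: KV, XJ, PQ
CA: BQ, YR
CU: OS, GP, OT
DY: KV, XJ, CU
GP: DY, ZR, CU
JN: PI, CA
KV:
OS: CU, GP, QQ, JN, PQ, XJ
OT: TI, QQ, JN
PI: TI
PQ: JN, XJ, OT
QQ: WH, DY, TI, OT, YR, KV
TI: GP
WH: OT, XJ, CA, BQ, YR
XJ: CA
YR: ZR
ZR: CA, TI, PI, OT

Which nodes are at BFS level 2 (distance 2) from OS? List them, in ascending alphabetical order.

Level 0: OS
Level 1: CU, GP, JN, PQ, QQ, XJ
Level 2: CA, DY, KV, OT, PI, TI, WH, YR, ZR
Level 3: BQ

CA, DY, KV, OT, PI, TI, WH, YR, ZR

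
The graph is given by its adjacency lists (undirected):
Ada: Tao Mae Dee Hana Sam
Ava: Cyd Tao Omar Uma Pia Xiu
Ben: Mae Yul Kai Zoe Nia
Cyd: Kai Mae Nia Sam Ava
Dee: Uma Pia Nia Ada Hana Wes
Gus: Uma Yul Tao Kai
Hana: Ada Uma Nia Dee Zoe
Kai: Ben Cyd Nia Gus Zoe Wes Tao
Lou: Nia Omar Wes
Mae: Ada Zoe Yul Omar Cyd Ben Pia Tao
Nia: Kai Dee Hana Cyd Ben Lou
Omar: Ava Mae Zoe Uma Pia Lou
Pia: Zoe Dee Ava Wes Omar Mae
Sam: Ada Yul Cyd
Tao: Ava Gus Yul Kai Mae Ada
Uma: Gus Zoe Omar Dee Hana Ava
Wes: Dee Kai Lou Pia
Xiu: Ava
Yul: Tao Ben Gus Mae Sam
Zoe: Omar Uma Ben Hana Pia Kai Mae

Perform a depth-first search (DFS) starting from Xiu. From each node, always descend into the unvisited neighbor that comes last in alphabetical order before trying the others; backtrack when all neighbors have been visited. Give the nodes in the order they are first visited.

Xiu, Ava, Uma, Zoe, Pia, Wes, Lou, Omar, Mae, Yul, Tao, Kai, Nia, Hana, Dee, Ada, Sam, Cyd, Ben, Gus

Visit Xiu
Xiu → Ava
Ava → Uma
Uma → Zoe
Zoe → Pia
Pia → Wes
Wes → Lou
Lou → Omar
Omar → Mae
Mae → Yul
Yul → Tao
Tao → Kai
Kai → Nia
Nia → Hana
Hana → Dee
Dee → Ada
Ada → Sam
Sam → Cyd
Nia → Ben
Kai → Gus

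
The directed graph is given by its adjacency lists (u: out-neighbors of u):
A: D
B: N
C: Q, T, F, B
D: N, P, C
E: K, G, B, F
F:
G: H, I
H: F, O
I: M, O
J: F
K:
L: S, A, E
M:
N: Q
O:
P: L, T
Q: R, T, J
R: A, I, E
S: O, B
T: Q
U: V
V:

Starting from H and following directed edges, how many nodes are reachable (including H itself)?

3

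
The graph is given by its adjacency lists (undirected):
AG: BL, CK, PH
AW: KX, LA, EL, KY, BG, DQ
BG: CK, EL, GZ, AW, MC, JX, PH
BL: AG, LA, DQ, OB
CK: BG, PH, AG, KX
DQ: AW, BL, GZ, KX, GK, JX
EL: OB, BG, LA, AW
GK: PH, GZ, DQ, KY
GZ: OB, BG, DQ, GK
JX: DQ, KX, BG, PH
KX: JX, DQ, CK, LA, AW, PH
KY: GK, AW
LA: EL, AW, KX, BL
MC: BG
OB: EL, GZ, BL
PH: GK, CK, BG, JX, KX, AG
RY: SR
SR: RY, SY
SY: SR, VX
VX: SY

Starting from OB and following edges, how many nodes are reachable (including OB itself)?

BFS from OB visits: OB, GZ, EL, BL, GK, DQ, BG, LA, AW, AG, PH, KY, KX, JX, MC, CK
Reachable nodes: 16 of 20 total.

16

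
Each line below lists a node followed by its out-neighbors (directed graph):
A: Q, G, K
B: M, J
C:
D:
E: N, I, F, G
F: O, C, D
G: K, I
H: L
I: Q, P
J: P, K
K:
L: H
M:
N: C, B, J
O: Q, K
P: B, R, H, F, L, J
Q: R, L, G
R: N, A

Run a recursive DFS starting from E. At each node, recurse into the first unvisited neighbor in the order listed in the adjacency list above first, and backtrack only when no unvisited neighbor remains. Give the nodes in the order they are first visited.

E → N → C → B → M → J → P → R → A → Q → L → H → G → K → I → F → O → D

Visit E
E → N
N → C
N → B
B → M
B → J
J → P
P → R
R → A
A → Q
Q → L
L → H
Q → G
G → K
G → I
P → F
F → O
F → D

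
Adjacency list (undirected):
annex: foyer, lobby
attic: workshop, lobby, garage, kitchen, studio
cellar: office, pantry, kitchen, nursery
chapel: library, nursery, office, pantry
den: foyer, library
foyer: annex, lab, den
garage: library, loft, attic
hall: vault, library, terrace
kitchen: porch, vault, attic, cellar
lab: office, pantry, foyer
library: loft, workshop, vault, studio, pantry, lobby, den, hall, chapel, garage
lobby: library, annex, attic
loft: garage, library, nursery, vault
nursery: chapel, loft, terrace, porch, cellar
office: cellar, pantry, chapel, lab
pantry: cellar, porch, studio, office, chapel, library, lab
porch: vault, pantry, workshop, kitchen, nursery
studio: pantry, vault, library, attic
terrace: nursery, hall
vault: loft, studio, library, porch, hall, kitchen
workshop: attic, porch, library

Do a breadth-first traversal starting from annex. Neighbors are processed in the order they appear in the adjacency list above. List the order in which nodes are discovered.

Visit annex; enqueue foyer, lobby → queue [foyer, lobby]
Visit foyer; enqueue lab, den → queue [lobby, lab, den]
Visit lobby; enqueue library, attic → queue [lab, den, library, attic]
Visit lab; enqueue office, pantry → queue [den, library, attic, office, pantry]
Visit den → queue [library, attic, office, pantry]
Visit library; enqueue loft, workshop, vault, studio, hall, chapel, garage → queue [attic, office, pantry, loft, workshop, vault, studio, hall, chapel, garage]
Visit attic; enqueue kitchen → queue [office, pantry, loft, workshop, vault, studio, hall, chapel, garage, kitchen]
Visit office; enqueue cellar → queue [pantry, loft, workshop, vault, studio, hall, chapel, garage, kitchen, cellar]
Visit pantry; enqueue porch → queue [loft, workshop, vault, studio, hall, chapel, garage, kitchen, cellar, porch]
Visit loft; enqueue nursery → queue [workshop, vault, studio, hall, chapel, garage, kitchen, cellar, porch, nursery]
Visit workshop → queue [vault, studio, hall, chapel, garage, kitchen, cellar, porch, nursery]
Visit vault → queue [studio, hall, chapel, garage, kitchen, cellar, porch, nursery]
Visit studio → queue [hall, chapel, garage, kitchen, cellar, porch, nursery]
Visit hall; enqueue terrace → queue [chapel, garage, kitchen, cellar, porch, nursery, terrace]
Visit chapel → queue [garage, kitchen, cellar, porch, nursery, terrace]
Visit garage → queue [kitchen, cellar, porch, nursery, terrace]
Visit kitchen → queue [cellar, porch, nursery, terrace]
Visit cellar → queue [porch, nursery, terrace]
Visit porch → queue [nursery, terrace]
Visit nursery → queue [terrace]
Visit terrace → queue []

annex foyer lobby lab den library attic office pantry loft workshop vault studio hall chapel garage kitchen cellar porch nursery terrace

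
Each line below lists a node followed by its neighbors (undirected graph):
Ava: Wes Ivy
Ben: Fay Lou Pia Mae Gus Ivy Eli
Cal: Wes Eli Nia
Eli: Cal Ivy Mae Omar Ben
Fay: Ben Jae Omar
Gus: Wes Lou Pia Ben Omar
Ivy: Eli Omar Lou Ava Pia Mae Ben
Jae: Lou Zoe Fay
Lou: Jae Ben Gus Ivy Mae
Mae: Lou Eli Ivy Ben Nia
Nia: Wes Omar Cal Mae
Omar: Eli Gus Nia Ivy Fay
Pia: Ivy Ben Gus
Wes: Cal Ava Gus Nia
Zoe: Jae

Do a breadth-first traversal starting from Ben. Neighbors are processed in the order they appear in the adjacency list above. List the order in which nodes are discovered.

Visit Ben; enqueue Fay, Lou, Pia, Mae, Gus, Ivy, Eli → queue [Fay, Lou, Pia, Mae, Gus, Ivy, Eli]
Visit Fay; enqueue Jae, Omar → queue [Lou, Pia, Mae, Gus, Ivy, Eli, Jae, Omar]
Visit Lou → queue [Pia, Mae, Gus, Ivy, Eli, Jae, Omar]
Visit Pia → queue [Mae, Gus, Ivy, Eli, Jae, Omar]
Visit Mae; enqueue Nia → queue [Gus, Ivy, Eli, Jae, Omar, Nia]
Visit Gus; enqueue Wes → queue [Ivy, Eli, Jae, Omar, Nia, Wes]
Visit Ivy; enqueue Ava → queue [Eli, Jae, Omar, Nia, Wes, Ava]
Visit Eli; enqueue Cal → queue [Jae, Omar, Nia, Wes, Ava, Cal]
Visit Jae; enqueue Zoe → queue [Omar, Nia, Wes, Ava, Cal, Zoe]
Visit Omar → queue [Nia, Wes, Ava, Cal, Zoe]
Visit Nia → queue [Wes, Ava, Cal, Zoe]
Visit Wes → queue [Ava, Cal, Zoe]
Visit Ava → queue [Cal, Zoe]
Visit Cal → queue [Zoe]
Visit Zoe → queue []

Ben -> Fay -> Lou -> Pia -> Mae -> Gus -> Ivy -> Eli -> Jae -> Omar -> Nia -> Wes -> Ava -> Cal -> Zoe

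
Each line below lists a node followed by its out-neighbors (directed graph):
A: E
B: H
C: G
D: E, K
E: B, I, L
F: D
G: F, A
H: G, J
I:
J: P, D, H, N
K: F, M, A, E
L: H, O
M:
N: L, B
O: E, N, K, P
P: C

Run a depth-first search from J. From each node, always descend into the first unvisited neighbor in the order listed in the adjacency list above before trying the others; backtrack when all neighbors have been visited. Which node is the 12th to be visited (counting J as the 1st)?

O

Visit J
J → P
P → C
C → G
G → F
F → D
D → E
E → B
B → H
E → I
E → L
L → O
O → N
O → K
K → M
K → A

Visit order: J, P, C, G, F, D, E, B, H, I, L, O, N, K, M, A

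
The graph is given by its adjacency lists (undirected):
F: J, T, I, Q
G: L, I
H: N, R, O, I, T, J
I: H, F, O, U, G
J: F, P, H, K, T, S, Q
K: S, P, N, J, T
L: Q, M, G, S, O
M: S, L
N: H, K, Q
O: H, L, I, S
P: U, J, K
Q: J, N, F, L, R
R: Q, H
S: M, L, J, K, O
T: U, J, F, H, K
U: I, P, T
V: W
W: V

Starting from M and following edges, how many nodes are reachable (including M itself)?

16

BFS from M visits: M, L, S, G, O, Q, J, K, I, H, F, N, R, P, T, U
Reachable nodes: 16 of 18 total.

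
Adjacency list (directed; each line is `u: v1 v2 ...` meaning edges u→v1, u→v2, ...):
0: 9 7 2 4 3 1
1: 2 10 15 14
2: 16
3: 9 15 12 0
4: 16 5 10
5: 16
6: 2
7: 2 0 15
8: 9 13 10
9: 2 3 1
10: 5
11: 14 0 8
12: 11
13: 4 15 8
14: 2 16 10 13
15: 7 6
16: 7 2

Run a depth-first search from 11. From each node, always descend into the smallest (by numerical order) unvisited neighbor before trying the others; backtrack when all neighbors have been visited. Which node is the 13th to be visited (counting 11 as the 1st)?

Visit 11
11 → 0
0 → 1
1 → 2
2 → 16
16 → 7
7 → 15
15 → 6
1 → 10
10 → 5
1 → 14
14 → 13
13 → 4
13 → 8
8 → 9
9 → 3
3 → 12

Visit order: 11, 0, 1, 2, 16, 7, 15, 6, 10, 5, 14, 13, 4, 8, 9, 3, 12

4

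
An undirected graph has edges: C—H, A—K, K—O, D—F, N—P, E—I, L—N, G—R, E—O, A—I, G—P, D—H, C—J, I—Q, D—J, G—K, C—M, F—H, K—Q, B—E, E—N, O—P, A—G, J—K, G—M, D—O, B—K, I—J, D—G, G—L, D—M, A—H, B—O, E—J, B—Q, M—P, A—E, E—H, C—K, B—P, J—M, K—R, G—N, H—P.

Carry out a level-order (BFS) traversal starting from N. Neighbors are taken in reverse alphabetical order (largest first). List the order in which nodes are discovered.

N → P → L → G → E → O → M → H → B → R → K → D → A → J → I → C → F → Q

Visit N; enqueue P, L, G, E → queue [P, L, G, E]
Visit P; enqueue O, M, H, B → queue [L, G, E, O, M, H, B]
Visit L → queue [G, E, O, M, H, B]
Visit G; enqueue R, K, D, A → queue [E, O, M, H, B, R, K, D, A]
Visit E; enqueue J, I → queue [O, M, H, B, R, K, D, A, J, I]
Visit O → queue [M, H, B, R, K, D, A, J, I]
Visit M; enqueue C → queue [H, B, R, K, D, A, J, I, C]
Visit H; enqueue F → queue [B, R, K, D, A, J, I, C, F]
Visit B; enqueue Q → queue [R, K, D, A, J, I, C, F, Q]
Visit R → queue [K, D, A, J, I, C, F, Q]
Visit K → queue [D, A, J, I, C, F, Q]
Visit D → queue [A, J, I, C, F, Q]
Visit A → queue [J, I, C, F, Q]
Visit J → queue [I, C, F, Q]
Visit I → queue [C, F, Q]
Visit C → queue [F, Q]
Visit F → queue [Q]
Visit Q → queue []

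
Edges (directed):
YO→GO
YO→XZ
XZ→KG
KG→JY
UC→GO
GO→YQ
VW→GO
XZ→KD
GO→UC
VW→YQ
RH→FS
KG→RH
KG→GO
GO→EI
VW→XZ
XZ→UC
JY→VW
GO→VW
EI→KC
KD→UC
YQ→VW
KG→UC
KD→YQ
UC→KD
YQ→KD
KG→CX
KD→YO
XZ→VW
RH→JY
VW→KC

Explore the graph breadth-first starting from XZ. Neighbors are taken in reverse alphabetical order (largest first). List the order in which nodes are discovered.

Visit XZ; enqueue VW, UC, KG, KD → queue [VW, UC, KG, KD]
Visit VW; enqueue YQ, KC, GO → queue [UC, KG, KD, YQ, KC, GO]
Visit UC → queue [KG, KD, YQ, KC, GO]
Visit KG; enqueue RH, JY, CX → queue [KD, YQ, KC, GO, RH, JY, CX]
Visit KD; enqueue YO → queue [YQ, KC, GO, RH, JY, CX, YO]
Visit YQ → queue [KC, GO, RH, JY, CX, YO]
Visit KC → queue [GO, RH, JY, CX, YO]
Visit GO; enqueue EI → queue [RH, JY, CX, YO, EI]
Visit RH; enqueue FS → queue [JY, CX, YO, EI, FS]
Visit JY → queue [CX, YO, EI, FS]
Visit CX → queue [YO, EI, FS]
Visit YO → queue [EI, FS]
Visit EI → queue [FS]
Visit FS → queue []

XZ -> VW -> UC -> KG -> KD -> YQ -> KC -> GO -> RH -> JY -> CX -> YO -> EI -> FS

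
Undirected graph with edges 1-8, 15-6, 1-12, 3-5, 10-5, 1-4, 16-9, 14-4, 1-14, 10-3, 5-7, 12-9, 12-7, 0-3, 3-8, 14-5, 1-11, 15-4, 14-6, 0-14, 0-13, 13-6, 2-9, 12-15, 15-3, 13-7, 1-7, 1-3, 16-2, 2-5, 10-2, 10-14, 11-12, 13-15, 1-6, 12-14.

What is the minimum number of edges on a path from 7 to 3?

2

Level 0: 7
Level 1: 1, 5, 12, 13
Level 2: 0, 2, 3, 4, 6, 8, 9, 10, 11, 14, 15
Level 3: 16
3 first appears at level 2.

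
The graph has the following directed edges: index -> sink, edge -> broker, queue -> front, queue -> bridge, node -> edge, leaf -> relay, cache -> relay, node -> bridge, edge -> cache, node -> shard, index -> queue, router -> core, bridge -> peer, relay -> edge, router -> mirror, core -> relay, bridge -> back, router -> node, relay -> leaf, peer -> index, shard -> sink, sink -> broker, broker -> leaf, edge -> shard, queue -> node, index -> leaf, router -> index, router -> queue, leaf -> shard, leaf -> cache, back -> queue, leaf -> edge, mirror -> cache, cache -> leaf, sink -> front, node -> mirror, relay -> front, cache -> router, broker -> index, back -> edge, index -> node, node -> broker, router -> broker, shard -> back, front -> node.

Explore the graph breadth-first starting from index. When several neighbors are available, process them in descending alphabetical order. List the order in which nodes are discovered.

Visit index; enqueue sink, queue, node, leaf → queue [sink, queue, node, leaf]
Visit sink; enqueue front, broker → queue [queue, node, leaf, front, broker]
Visit queue; enqueue bridge → queue [node, leaf, front, broker, bridge]
Visit node; enqueue shard, mirror, edge → queue [leaf, front, broker, bridge, shard, mirror, edge]
Visit leaf; enqueue relay, cache → queue [front, broker, bridge, shard, mirror, edge, relay, cache]
Visit front → queue [broker, bridge, shard, mirror, edge, relay, cache]
Visit broker → queue [bridge, shard, mirror, edge, relay, cache]
Visit bridge; enqueue peer, back → queue [shard, mirror, edge, relay, cache, peer, back]
Visit shard → queue [mirror, edge, relay, cache, peer, back]
Visit mirror → queue [edge, relay, cache, peer, back]
Visit edge → queue [relay, cache, peer, back]
Visit relay → queue [cache, peer, back]
Visit cache; enqueue router → queue [peer, back, router]
Visit peer → queue [back, router]
Visit back → queue [router]
Visit router; enqueue core → queue [core]
Visit core → queue []

index, sink, queue, node, leaf, front, broker, bridge, shard, mirror, edge, relay, cache, peer, back, router, core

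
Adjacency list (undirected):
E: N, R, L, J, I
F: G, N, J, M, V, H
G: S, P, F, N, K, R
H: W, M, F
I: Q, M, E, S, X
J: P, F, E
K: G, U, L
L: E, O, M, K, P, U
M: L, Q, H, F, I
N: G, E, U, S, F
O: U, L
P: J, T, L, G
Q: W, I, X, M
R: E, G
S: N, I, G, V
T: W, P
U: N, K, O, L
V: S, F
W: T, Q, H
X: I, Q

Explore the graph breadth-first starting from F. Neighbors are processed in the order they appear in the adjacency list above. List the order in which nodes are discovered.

F → G → N → J → M → V → H → S → P → K → R → E → U → L → Q → I → W → T → O → X

Visit F; enqueue G, N, J, M, V, H → queue [G, N, J, M, V, H]
Visit G; enqueue S, P, K, R → queue [N, J, M, V, H, S, P, K, R]
Visit N; enqueue E, U → queue [J, M, V, H, S, P, K, R, E, U]
Visit J → queue [M, V, H, S, P, K, R, E, U]
Visit M; enqueue L, Q, I → queue [V, H, S, P, K, R, E, U, L, Q, I]
Visit V → queue [H, S, P, K, R, E, U, L, Q, I]
Visit H; enqueue W → queue [S, P, K, R, E, U, L, Q, I, W]
Visit S → queue [P, K, R, E, U, L, Q, I, W]
Visit P; enqueue T → queue [K, R, E, U, L, Q, I, W, T]
Visit K → queue [R, E, U, L, Q, I, W, T]
Visit R → queue [E, U, L, Q, I, W, T]
Visit E → queue [U, L, Q, I, W, T]
Visit U; enqueue O → queue [L, Q, I, W, T, O]
Visit L → queue [Q, I, W, T, O]
Visit Q; enqueue X → queue [I, W, T, O, X]
Visit I → queue [W, T, O, X]
Visit W → queue [T, O, X]
Visit T → queue [O, X]
Visit O → queue [X]
Visit X → queue []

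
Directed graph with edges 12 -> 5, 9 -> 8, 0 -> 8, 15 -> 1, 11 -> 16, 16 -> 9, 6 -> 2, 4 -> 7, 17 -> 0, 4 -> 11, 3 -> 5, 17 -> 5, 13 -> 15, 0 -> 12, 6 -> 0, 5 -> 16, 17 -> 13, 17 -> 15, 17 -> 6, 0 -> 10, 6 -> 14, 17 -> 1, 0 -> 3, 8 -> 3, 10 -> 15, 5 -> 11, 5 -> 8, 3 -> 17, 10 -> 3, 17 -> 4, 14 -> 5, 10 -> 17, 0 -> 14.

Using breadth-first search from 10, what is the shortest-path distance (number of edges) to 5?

Level 0: 10
Level 1: 3, 15, 17
Level 2: 0, 1, 4, 5, 6, 13
Level 3: 2, 7, 8, 11, 12, 14, 16
Level 4: 9
5 first appears at level 2.

2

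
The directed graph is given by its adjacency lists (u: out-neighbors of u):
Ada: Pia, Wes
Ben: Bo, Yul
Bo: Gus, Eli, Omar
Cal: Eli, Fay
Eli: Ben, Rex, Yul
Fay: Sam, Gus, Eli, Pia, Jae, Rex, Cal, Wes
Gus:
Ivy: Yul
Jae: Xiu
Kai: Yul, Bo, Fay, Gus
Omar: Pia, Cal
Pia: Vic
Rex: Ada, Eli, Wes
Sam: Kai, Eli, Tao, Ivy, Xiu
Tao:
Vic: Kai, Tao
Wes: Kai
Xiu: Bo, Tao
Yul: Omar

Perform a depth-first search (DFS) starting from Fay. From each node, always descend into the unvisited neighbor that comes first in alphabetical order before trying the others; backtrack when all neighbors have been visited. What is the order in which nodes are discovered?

Visit Fay
Fay → Cal
Cal → Eli
Eli → Ben
Ben → Bo
Bo → Gus
Bo → Omar
Omar → Pia
Pia → Vic
Vic → Kai
Kai → Yul
Vic → Tao
Eli → Rex
Rex → Ada
Ada → Wes
Fay → Jae
Jae → Xiu
Fay → Sam
Sam → Ivy

Fay → Cal → Eli → Ben → Bo → Gus → Omar → Pia → Vic → Kai → Yul → Tao → Rex → Ada → Wes → Jae → Xiu → Sam → Ivy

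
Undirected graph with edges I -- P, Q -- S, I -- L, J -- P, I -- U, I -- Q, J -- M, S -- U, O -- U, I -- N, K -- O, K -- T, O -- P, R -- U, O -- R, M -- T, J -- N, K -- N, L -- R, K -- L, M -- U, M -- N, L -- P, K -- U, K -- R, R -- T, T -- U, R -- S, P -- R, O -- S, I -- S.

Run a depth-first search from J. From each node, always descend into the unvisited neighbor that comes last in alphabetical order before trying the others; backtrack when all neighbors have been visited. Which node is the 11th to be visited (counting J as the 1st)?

Q

Visit J
J → P
P → R
R → U
U → T
T → M
M → N
N → K
K → O
O → S
S → Q
Q → I
I → L

Visit order: J, P, R, U, T, M, N, K, O, S, Q, I, L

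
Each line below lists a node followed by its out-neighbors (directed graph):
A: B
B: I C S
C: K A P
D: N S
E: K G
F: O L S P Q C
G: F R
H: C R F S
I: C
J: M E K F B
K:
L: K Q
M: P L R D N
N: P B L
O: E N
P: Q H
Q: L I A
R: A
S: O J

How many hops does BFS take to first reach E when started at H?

Level 0: H
Level 1: C, F, R, S
Level 2: A, J, K, L, O, P, Q
Level 3: B, E, I, M, N
Level 4: D, G
E first appears at level 3.

3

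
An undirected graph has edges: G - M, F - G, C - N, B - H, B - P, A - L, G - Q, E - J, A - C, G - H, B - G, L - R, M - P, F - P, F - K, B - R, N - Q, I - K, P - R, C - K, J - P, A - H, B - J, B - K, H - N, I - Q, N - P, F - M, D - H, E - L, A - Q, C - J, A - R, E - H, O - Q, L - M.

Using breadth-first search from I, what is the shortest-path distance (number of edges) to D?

Level 0: I
Level 1: K, Q
Level 2: A, B, C, F, G, N, O
Level 3: H, J, L, M, P, R
Level 4: D, E
D first appears at level 4.

4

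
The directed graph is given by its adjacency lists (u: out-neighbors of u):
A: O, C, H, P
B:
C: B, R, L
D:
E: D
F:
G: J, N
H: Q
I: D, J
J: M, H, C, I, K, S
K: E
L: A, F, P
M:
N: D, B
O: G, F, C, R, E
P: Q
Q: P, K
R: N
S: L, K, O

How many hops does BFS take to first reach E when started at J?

2

Level 0: J
Level 1: C, H, I, K, M, S
Level 2: B, D, E, L, O, Q, R
Level 3: A, F, G, N, P
E first appears at level 2.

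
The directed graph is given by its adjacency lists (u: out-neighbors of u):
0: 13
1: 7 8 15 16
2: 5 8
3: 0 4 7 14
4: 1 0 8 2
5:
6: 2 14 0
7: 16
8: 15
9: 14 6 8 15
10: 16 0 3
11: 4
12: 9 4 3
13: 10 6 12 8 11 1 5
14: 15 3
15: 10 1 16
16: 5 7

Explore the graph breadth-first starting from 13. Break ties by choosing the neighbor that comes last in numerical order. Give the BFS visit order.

13 12 11 10 8 6 5 1 9 4 3 16 0 15 14 2 7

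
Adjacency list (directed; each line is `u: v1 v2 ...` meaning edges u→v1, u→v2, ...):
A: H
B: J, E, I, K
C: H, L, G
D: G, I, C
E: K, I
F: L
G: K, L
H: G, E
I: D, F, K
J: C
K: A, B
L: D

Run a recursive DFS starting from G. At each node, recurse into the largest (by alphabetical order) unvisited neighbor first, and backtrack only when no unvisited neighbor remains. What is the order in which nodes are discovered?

Visit G
G → L
L → D
D → I
I → K
K → B
B → J
J → C
C → H
H → E
K → A
I → F

G, L, D, I, K, B, J, C, H, E, A, F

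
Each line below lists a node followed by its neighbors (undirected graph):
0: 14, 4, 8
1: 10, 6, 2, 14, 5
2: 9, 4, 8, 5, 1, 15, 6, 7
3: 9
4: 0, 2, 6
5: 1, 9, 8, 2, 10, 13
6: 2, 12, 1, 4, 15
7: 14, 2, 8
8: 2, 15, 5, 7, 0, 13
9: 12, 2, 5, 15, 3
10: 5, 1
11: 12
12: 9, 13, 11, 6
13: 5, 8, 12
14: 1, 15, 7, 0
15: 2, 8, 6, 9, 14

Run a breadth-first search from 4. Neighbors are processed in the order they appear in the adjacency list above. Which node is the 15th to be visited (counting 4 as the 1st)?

Visit 4; enqueue 0, 2, 6 → queue [0, 2, 6]
Visit 0; enqueue 14, 8 → queue [2, 6, 14, 8]
Visit 2; enqueue 9, 5, 1, 15, 7 → queue [6, 14, 8, 9, 5, 1, 15, 7]
Visit 6; enqueue 12 → queue [14, 8, 9, 5, 1, 15, 7, 12]
Visit 14 → queue [8, 9, 5, 1, 15, 7, 12]
Visit 8; enqueue 13 → queue [9, 5, 1, 15, 7, 12, 13]
Visit 9; enqueue 3 → queue [5, 1, 15, 7, 12, 13, 3]
Visit 5; enqueue 10 → queue [1, 15, 7, 12, 13, 3, 10]
Visit 1 → queue [15, 7, 12, 13, 3, 10]
Visit 15 → queue [7, 12, 13, 3, 10]
Visit 7 → queue [12, 13, 3, 10]
Visit 12; enqueue 11 → queue [13, 3, 10, 11]
Visit 13 → queue [3, 10, 11]
Visit 3 → queue [10, 11]
Visit 10 → queue [11]
Visit 11 → queue []

Visit order: 4, 0, 2, 6, 14, 8, 9, 5, 1, 15, 7, 12, 13, 3, 10, 11

10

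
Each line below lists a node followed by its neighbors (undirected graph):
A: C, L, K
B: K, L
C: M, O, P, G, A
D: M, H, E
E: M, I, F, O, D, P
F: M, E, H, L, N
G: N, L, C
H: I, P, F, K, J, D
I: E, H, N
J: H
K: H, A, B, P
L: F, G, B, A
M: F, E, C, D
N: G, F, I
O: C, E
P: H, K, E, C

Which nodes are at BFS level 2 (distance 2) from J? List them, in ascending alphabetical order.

D, F, I, K, P

Level 0: J
Level 1: H
Level 2: D, F, I, K, P
Level 3: A, B, C, E, L, M, N
Level 4: G, O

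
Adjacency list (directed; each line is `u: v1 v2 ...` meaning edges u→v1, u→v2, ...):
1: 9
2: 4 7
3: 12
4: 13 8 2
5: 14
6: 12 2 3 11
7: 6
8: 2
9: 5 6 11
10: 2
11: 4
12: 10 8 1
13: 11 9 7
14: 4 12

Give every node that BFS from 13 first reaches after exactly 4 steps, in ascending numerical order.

1, 10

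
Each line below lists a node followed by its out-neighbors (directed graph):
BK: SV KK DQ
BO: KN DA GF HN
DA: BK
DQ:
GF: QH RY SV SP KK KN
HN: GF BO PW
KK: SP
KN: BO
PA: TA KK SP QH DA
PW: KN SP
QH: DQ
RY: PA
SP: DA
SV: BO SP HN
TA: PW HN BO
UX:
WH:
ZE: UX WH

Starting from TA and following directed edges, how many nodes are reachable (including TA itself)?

15

BFS from TA visits: TA, PW, HN, BO, KN, SP, GF, DA, QH, RY, SV, KK, BK, DQ, PA
Reachable nodes: 15 of 18 total.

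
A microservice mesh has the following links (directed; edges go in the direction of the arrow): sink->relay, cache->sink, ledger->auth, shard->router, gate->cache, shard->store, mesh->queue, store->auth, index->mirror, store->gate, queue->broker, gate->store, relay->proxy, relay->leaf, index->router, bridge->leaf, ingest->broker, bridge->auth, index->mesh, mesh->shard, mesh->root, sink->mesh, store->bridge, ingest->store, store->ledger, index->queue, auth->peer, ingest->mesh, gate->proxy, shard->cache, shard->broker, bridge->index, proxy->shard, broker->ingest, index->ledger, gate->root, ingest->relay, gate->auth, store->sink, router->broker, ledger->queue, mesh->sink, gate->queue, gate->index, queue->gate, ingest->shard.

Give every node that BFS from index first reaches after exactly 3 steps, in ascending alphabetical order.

Level 0: index
Level 1: ledger, mesh, mirror, queue, router
Level 2: auth, broker, gate, root, shard, sink
Level 3: cache, ingest, peer, proxy, relay, store
Level 4: bridge, leaf

cache, ingest, peer, proxy, relay, store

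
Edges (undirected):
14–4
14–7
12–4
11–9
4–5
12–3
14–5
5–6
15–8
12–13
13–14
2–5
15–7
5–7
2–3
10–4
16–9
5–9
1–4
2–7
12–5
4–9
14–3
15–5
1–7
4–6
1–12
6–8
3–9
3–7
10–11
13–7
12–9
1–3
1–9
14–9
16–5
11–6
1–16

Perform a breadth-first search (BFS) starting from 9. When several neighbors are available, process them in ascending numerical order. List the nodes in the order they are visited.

9, 1, 3, 4, 5, 11, 12, 14, 16, 7, 2, 6, 10, 15, 13, 8

Visit 9; enqueue 1, 3, 4, 5, 11, 12, 14, 16 → queue [1, 3, 4, 5, 11, 12, 14, 16]
Visit 1; enqueue 7 → queue [3, 4, 5, 11, 12, 14, 16, 7]
Visit 3; enqueue 2 → queue [4, 5, 11, 12, 14, 16, 7, 2]
Visit 4; enqueue 6, 10 → queue [5, 11, 12, 14, 16, 7, 2, 6, 10]
Visit 5; enqueue 15 → queue [11, 12, 14, 16, 7, 2, 6, 10, 15]
Visit 11 → queue [12, 14, 16, 7, 2, 6, 10, 15]
Visit 12; enqueue 13 → queue [14, 16, 7, 2, 6, 10, 15, 13]
Visit 14 → queue [16, 7, 2, 6, 10, 15, 13]
Visit 16 → queue [7, 2, 6, 10, 15, 13]
Visit 7 → queue [2, 6, 10, 15, 13]
Visit 2 → queue [6, 10, 15, 13]
Visit 6; enqueue 8 → queue [10, 15, 13, 8]
Visit 10 → queue [15, 13, 8]
Visit 15 → queue [13, 8]
Visit 13 → queue [8]
Visit 8 → queue []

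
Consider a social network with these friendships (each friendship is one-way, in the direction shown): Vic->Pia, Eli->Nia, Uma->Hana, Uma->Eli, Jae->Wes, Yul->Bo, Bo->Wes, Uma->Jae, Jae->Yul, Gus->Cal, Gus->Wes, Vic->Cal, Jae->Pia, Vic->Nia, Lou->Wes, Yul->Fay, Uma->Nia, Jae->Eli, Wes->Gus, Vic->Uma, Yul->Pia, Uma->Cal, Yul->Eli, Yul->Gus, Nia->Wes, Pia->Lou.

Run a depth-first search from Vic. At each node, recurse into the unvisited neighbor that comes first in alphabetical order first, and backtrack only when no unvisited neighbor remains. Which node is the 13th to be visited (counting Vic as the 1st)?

Bo

Visit Vic
Vic → Cal
Vic → Nia
Nia → Wes
Wes → Gus
Vic → Pia
Pia → Lou
Vic → Uma
Uma → Eli
Uma → Hana
Uma → Jae
Jae → Yul
Yul → Bo
Yul → Fay

Visit order: Vic, Cal, Nia, Wes, Gus, Pia, Lou, Uma, Eli, Hana, Jae, Yul, Bo, Fay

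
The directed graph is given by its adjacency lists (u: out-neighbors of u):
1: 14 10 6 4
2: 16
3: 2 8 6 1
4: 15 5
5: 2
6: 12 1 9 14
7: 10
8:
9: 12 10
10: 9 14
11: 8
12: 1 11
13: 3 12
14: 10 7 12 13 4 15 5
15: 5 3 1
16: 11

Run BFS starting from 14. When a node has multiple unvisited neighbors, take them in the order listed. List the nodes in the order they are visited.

Visit 14; enqueue 10, 7, 12, 13, 4, 15, 5 → queue [10, 7, 12, 13, 4, 15, 5]
Visit 10; enqueue 9 → queue [7, 12, 13, 4, 15, 5, 9]
Visit 7 → queue [12, 13, 4, 15, 5, 9]
Visit 12; enqueue 1, 11 → queue [13, 4, 15, 5, 9, 1, 11]
Visit 13; enqueue 3 → queue [4, 15, 5, 9, 1, 11, 3]
Visit 4 → queue [15, 5, 9, 1, 11, 3]
Visit 15 → queue [5, 9, 1, 11, 3]
Visit 5; enqueue 2 → queue [9, 1, 11, 3, 2]
Visit 9 → queue [1, 11, 3, 2]
Visit 1; enqueue 6 → queue [11, 3, 2, 6]
Visit 11; enqueue 8 → queue [3, 2, 6, 8]
Visit 3 → queue [2, 6, 8]
Visit 2; enqueue 16 → queue [6, 8, 16]
Visit 6 → queue [8, 16]
Visit 8 → queue [16]
Visit 16 → queue []

14 10 7 12 13 4 15 5 9 1 11 3 2 6 8 16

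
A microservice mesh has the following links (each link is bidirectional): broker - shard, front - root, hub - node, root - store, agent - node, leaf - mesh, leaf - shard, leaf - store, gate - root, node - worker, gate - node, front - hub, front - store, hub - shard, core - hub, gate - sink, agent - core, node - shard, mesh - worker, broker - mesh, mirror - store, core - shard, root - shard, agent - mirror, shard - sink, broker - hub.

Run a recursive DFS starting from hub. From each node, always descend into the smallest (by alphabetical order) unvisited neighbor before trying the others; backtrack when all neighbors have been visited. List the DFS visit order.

Visit hub
hub → broker
broker → mesh
mesh → leaf
leaf → shard
shard → core
core → agent
agent → mirror
mirror → store
store → front
front → root
root → gate
gate → node
node → worker
gate → sink

hub, broker, mesh, leaf, shard, core, agent, mirror, store, front, root, gate, node, worker, sink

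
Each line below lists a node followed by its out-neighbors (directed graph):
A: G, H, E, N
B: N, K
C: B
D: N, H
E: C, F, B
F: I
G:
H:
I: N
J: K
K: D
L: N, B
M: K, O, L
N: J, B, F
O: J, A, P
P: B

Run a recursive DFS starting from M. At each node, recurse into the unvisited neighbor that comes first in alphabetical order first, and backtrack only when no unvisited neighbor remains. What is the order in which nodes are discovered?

Visit M
M → K
K → D
D → H
D → N
N → B
N → F
F → I
N → J
M → L
M → O
O → A
A → E
E → C
A → G
O → P

M → K → D → H → N → B → F → I → J → L → O → A → E → C → G → P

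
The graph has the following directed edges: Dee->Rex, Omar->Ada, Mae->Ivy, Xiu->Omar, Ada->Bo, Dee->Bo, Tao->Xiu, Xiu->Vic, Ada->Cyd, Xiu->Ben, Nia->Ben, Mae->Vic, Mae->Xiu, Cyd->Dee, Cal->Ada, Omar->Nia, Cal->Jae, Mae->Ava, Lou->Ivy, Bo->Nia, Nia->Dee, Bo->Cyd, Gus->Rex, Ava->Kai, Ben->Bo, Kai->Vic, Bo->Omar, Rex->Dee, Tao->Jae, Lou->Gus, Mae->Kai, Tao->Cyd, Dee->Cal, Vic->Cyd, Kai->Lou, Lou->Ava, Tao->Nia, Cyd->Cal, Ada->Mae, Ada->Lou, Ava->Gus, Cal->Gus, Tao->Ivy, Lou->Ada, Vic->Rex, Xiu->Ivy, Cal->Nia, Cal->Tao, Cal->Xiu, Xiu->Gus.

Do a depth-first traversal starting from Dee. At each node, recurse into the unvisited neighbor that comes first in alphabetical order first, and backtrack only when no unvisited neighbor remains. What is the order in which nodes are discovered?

Dee, Bo, Cyd, Cal, Ada, Lou, Ava, Gus, Rex, Kai, Vic, Ivy, Mae, Xiu, Ben, Omar, Nia, Jae, Tao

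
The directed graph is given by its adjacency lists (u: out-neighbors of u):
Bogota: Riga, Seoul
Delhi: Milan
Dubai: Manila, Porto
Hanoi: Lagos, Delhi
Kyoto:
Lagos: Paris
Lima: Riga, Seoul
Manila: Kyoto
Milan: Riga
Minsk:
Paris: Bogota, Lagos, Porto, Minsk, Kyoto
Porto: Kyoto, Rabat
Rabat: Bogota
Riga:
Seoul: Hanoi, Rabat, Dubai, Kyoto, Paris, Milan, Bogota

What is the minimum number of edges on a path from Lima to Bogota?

2

Level 0: Lima
Level 1: Riga, Seoul
Level 2: Bogota, Dubai, Hanoi, Kyoto, Milan, Paris, Rabat
Level 3: Delhi, Lagos, Manila, Minsk, Porto
Bogota first appears at level 2.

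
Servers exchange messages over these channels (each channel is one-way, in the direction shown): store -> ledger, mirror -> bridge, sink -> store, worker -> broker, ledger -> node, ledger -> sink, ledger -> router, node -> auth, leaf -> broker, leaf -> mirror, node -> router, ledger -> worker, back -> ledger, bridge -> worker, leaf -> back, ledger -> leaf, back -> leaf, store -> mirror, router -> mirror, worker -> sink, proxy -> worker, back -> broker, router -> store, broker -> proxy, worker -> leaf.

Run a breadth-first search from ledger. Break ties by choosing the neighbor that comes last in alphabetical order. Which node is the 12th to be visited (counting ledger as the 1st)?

proxy

Visit ledger; enqueue worker, sink, router, node, leaf → queue [worker, sink, router, node, leaf]
Visit worker; enqueue broker → queue [sink, router, node, leaf, broker]
Visit sink; enqueue store → queue [router, node, leaf, broker, store]
Visit router; enqueue mirror → queue [node, leaf, broker, store, mirror]
Visit node; enqueue auth → queue [leaf, broker, store, mirror, auth]
Visit leaf; enqueue back → queue [broker, store, mirror, auth, back]
Visit broker; enqueue proxy → queue [store, mirror, auth, back, proxy]
Visit store → queue [mirror, auth, back, proxy]
Visit mirror; enqueue bridge → queue [auth, back, proxy, bridge]
Visit auth → queue [back, proxy, bridge]
Visit back → queue [proxy, bridge]
Visit proxy → queue [bridge]
Visit bridge → queue []

Visit order: ledger, worker, sink, router, node, leaf, broker, store, mirror, auth, back, proxy, bridge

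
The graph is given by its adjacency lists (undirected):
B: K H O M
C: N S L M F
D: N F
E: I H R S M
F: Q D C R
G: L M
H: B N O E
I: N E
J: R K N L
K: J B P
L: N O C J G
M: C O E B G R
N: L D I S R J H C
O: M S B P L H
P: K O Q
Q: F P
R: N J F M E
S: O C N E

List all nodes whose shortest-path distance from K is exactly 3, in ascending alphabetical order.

C, D, E, F, G, I, S

Level 0: K
Level 1: B, J, P
Level 2: H, L, M, N, O, Q, R
Level 3: C, D, E, F, G, I, S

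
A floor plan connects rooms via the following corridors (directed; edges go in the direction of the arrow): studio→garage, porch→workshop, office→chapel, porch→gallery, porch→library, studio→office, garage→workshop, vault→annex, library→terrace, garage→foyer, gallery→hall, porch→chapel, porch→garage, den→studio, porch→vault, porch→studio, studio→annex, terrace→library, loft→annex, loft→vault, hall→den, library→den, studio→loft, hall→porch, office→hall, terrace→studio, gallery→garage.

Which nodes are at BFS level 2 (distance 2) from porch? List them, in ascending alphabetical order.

Level 0: porch
Level 1: chapel, gallery, garage, library, studio, vault, workshop
Level 2: annex, den, foyer, hall, loft, office, terrace

annex, den, foyer, hall, loft, office, terrace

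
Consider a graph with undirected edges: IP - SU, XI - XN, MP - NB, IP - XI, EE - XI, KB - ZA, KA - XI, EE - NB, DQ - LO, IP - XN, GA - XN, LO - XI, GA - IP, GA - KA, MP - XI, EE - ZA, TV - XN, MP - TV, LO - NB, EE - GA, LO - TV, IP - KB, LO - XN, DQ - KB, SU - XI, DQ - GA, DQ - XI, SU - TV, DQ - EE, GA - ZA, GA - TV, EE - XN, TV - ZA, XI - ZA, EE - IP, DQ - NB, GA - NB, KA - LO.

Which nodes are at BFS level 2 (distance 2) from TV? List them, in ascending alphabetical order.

DQ, EE, IP, KA, KB, NB, XI

Level 0: TV
Level 1: GA, LO, MP, SU, XN, ZA
Level 2: DQ, EE, IP, KA, KB, NB, XI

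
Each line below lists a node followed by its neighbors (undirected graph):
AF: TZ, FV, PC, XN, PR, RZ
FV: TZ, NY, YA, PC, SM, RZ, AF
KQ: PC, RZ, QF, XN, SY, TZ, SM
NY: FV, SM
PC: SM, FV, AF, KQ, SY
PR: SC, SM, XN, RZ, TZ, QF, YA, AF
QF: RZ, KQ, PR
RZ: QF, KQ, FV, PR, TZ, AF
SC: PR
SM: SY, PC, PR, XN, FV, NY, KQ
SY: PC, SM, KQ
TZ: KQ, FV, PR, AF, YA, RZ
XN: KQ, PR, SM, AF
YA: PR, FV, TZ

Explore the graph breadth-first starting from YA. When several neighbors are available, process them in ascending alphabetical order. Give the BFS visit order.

YA, FV, PR, TZ, AF, NY, PC, RZ, SM, QF, SC, XN, KQ, SY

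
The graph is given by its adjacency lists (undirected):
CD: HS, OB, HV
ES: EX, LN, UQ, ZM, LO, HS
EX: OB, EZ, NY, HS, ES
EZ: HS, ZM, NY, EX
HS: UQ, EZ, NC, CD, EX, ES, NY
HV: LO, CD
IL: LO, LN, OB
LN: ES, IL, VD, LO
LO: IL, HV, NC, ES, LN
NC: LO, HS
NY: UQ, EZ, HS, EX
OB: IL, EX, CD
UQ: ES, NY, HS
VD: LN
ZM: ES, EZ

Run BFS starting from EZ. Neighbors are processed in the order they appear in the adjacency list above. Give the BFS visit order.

Visit EZ; enqueue HS, ZM, NY, EX → queue [HS, ZM, NY, EX]
Visit HS; enqueue UQ, NC, CD, ES → queue [ZM, NY, EX, UQ, NC, CD, ES]
Visit ZM → queue [NY, EX, UQ, NC, CD, ES]
Visit NY → queue [EX, UQ, NC, CD, ES]
Visit EX; enqueue OB → queue [UQ, NC, CD, ES, OB]
Visit UQ → queue [NC, CD, ES, OB]
Visit NC; enqueue LO → queue [CD, ES, OB, LO]
Visit CD; enqueue HV → queue [ES, OB, LO, HV]
Visit ES; enqueue LN → queue [OB, LO, HV, LN]
Visit OB; enqueue IL → queue [LO, HV, LN, IL]
Visit LO → queue [HV, LN, IL]
Visit HV → queue [LN, IL]
Visit LN; enqueue VD → queue [IL, VD]
Visit IL → queue [VD]
Visit VD → queue []

EZ HS ZM NY EX UQ NC CD ES OB LO HV LN IL VD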